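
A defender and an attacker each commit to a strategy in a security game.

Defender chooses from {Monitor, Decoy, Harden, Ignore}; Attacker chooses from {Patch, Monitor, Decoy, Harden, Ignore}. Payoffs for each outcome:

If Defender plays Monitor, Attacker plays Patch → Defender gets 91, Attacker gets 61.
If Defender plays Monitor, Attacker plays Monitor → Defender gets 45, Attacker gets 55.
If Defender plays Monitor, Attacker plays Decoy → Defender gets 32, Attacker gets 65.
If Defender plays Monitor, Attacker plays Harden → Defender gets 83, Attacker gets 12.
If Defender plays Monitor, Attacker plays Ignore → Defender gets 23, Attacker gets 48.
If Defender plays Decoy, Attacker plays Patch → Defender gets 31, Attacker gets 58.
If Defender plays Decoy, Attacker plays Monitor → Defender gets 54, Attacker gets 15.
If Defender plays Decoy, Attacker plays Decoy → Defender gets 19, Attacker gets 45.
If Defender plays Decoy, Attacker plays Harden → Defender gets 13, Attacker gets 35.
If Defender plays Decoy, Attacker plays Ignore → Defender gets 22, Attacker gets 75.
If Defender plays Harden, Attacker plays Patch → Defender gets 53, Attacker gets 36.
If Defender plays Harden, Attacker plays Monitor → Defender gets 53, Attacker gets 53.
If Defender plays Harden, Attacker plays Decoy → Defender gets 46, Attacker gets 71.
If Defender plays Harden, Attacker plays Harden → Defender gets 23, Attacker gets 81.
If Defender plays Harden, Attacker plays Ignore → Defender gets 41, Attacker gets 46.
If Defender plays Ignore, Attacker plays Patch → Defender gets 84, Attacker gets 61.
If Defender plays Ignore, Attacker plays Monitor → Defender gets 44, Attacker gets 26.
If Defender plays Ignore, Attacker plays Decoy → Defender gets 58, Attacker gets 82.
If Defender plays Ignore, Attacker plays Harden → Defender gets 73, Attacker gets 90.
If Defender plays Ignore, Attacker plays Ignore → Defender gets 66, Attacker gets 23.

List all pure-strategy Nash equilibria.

Mark each player's best response to every combination of opponents' strategies; a profile where every player is best-responding is a pure Nash equilibrium.
Defender against Patch: payoffs 91, 31, 53, 84 → best response Monitor.
Defender against Monitor: payoffs 45, 54, 53, 44 → best response Decoy.
Defender against Decoy: payoffs 32, 19, 46, 58 → best response Ignore.
Defender against Harden: payoffs 83, 13, 23, 73 → best response Monitor.
Defender against Ignore: payoffs 23, 22, 41, 66 → best response Ignore.
Attacker against Monitor: payoffs 61, 55, 65, 12, 48 → best response Decoy.
Attacker against Decoy: payoffs 58, 15, 45, 35, 75 → best response Ignore.
Attacker against Harden: payoffs 36, 53, 71, 81, 46 → best response Harden.
Attacker against Ignore: payoffs 61, 26, 82, 90, 23 → best response Harden.
No profile is a mutual best response for all players.

There is no pure-strategy Nash equilibrium.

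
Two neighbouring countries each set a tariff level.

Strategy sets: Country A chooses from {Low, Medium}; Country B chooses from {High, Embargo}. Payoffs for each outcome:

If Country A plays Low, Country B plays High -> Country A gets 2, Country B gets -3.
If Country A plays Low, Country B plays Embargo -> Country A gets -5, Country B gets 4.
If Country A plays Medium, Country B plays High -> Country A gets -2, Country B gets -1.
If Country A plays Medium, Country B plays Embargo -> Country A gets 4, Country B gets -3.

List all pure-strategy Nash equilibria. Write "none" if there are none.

Country A against High: payoffs 2, -2 → best response Low.
Country A against Embargo: payoffs -5, 4 → best response Medium.
Country B against Low: payoffs -3, 4 → best response Embargo.
Country B against Medium: payoffs -1, -3 → best response High.
No profile is a mutual best response for all players.

There is no pure-strategy Nash equilibrium.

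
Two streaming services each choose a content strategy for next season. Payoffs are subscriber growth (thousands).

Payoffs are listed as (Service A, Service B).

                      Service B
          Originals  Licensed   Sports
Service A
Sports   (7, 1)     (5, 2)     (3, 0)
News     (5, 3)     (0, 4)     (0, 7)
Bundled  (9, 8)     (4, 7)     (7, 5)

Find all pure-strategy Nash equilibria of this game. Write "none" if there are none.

(Sports, Originals): Service A can switch to Bundled (7 → 9). Not NE.
(Sports, Licensed): Service A gets 5, best alternative 4; Service B gets 2, best alternative 1. No profitable deviation — NE.
(Sports, Sports): Service A can switch to Bundled (3 → 7). Not NE.
(News, Originals): Service A can switch to Sports (5 → 7). Not NE.
(News, Licensed): Service A can switch to Sports (0 → 5). Not NE.
(News, Sports): Service A can switch to Sports (0 → 3). Not NE.
(Bundled, Originals): Service A gets 9, best alternative 7; Service B gets 8, best alternative 7. No profitable deviation — NE.
(Bundled, Licensed): Service A can switch to Sports (4 → 5). Not NE.
(Bundled, Sports): Service B can switch to Originals (5 → 8). Not NE.

(Sports, Licensed) and (Bundled, Originals)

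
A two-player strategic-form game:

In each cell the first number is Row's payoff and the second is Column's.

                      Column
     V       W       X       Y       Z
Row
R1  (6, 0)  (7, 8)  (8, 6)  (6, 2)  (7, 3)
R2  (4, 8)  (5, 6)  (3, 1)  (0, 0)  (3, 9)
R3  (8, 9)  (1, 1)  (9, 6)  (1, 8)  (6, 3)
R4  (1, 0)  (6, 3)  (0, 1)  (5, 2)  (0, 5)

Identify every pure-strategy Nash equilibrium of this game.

(R1, W), (R3, V)

Mark each player's best response to every combination of opponents' strategies; a profile where every player is best-responding is a pure Nash equilibrium.
Row against V: payoffs 6, 4, 8, 1 → best response R3.
Row against W: payoffs 7, 5, 1, 6 → best response R1.
Row against X: payoffs 8, 3, 9, 0 → best response R3.
Row against Y: payoffs 6, 0, 1, 5 → best response R1.
Row against Z: payoffs 7, 3, 6, 0 → best response R1.
Column against R1: payoffs 0, 8, 6, 2, 3 → best response W.
Column against R2: payoffs 8, 6, 1, 0, 9 → best response Z.
Column against R3: payoffs 9, 1, 6, 8, 3 → best response V.
Column against R4: payoffs 0, 3, 1, 2, 5 → best response Z.
Mutual best responses: (R1, W); (R3, V).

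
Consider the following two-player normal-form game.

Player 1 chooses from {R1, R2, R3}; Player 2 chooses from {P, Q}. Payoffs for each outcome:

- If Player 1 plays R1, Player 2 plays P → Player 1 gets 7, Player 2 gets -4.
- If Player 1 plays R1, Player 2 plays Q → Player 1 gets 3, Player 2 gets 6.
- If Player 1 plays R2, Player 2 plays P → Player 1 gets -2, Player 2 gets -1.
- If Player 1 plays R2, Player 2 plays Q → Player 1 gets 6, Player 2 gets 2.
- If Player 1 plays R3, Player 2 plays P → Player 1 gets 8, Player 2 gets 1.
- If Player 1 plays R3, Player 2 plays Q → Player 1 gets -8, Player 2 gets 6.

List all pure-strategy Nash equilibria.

Pure NE: (R2, Q)

(R1, P): Player 1 can switch to R3 (7 → 8). Not NE.
(R1, Q): Player 1 can switch to R2 (3 → 6). Not NE.
(R2, P): Player 1 can switch to R1 (-2 → 7). Not NE.
(R2, Q): Player 1 gets 6, best alternative 3; Player 2 gets 2, best alternative -1. No profitable deviation — NE.
(R3, P): Player 2 can switch to Q (1 → 6). Not NE.
(R3, Q): Player 1 can switch to R1 (-8 → 3). Not NE.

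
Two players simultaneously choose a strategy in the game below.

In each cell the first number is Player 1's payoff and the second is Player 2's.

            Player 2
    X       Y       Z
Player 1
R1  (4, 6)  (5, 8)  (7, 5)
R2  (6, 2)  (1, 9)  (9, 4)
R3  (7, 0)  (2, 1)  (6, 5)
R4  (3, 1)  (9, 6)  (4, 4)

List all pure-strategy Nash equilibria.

The unique pure-strategy Nash equilibrium is (R4, Y).

(R1, X): Player 1 can switch to R2 (4 → 6). Not NE.
(R1, Y): Player 1 can switch to R4 (5 → 9). Not NE.
(R1, Z): Player 1 can switch to R2 (7 → 9). Not NE.
(R2, X): Player 1 can switch to R3 (6 → 7). Not NE.
(R2, Y): Player 1 can switch to R1 (1 → 5). Not NE.
(R2, Z): Player 2 can switch to Y (4 → 9). Not NE.
(R3, X): Player 2 can switch to Y (0 → 1). Not NE.
(R3, Y): Player 1 can switch to R1 (2 → 5). Not NE.
(R3, Z): Player 1 can switch to R1 (6 → 7). Not NE.
(R4, X): Player 1 can switch to R1 (3 → 4). Not NE.
(R4, Y): Player 1 gets 9, best alternative 5; Player 2 gets 6, best alternative 4. No profitable deviation — NE.
(R4, Z): Player 1 can switch to R1 (4 → 7). Not NE.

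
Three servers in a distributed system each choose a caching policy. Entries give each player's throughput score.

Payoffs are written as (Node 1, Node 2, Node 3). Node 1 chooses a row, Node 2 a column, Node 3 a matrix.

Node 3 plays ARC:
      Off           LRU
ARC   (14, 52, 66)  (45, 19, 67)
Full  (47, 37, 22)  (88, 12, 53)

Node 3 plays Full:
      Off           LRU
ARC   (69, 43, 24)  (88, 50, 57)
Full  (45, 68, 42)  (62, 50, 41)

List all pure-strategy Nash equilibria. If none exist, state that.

none

Mark each player's best response to every combination of opponents' strategies; a profile where every player is best-responding is a pure Nash equilibrium.
Node 1 against (Off, ARC): payoffs 14, 47 → best response Full.
Node 1 against (Off, Full): payoffs 69, 45 → best response ARC.
Node 1 against (LRU, ARC): payoffs 45, 88 → best response Full.
Node 1 against (LRU, Full): payoffs 88, 62 → best response ARC.
Node 2 against (ARC, ARC): payoffs 52, 19 → best response Off.
Node 2 against (ARC, Full): payoffs 43, 50 → best response LRU.
Node 2 against (Full, ARC): payoffs 37, 12 → best response Off.
Node 2 against (Full, Full): payoffs 68, 50 → best response Off.
Node 3 against (ARC, Off): payoffs 66, 24 → best response ARC.
Node 3 against (ARC, LRU): payoffs 67, 57 → best response ARC.
Node 3 against (Full, Off): payoffs 22, 42 → best response Full.
Node 3 against (Full, LRU): payoffs 53, 41 → best response ARC.
No profile is a mutual best response for all players.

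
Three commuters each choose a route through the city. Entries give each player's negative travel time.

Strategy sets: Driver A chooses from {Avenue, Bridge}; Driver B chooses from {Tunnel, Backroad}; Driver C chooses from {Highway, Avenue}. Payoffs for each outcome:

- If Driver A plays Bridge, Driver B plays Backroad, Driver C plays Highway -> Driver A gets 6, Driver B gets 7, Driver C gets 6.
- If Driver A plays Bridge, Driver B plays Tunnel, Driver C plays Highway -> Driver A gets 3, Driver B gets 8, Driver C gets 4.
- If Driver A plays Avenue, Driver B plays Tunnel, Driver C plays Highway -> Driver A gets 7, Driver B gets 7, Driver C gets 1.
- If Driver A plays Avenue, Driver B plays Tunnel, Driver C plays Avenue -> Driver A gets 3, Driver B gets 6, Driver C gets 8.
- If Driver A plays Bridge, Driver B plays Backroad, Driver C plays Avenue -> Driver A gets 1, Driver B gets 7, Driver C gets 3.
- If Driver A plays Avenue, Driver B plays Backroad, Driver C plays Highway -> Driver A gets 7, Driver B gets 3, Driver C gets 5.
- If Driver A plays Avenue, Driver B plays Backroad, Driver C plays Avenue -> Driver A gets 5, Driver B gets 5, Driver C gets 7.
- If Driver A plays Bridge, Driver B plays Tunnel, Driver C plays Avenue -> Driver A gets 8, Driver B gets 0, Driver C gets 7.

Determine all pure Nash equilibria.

This game has no pure Nash equilibrium.

Mark each player's best response to every combination of opponents' strategies; a profile where every player is best-responding is a pure Nash equilibrium.
Driver A against (Tunnel, Highway): payoffs 7, 3 → best response Avenue.
Driver A against (Tunnel, Avenue): payoffs 3, 8 → best response Bridge.
Driver A against (Backroad, Highway): payoffs 7, 6 → best response Avenue.
Driver A against (Backroad, Avenue): payoffs 5, 1 → best response Avenue.
Driver B against (Avenue, Highway): payoffs 7, 3 → best response Tunnel.
Driver B against (Avenue, Avenue): payoffs 6, 5 → best response Tunnel.
Driver B against (Bridge, Highway): payoffs 8, 7 → best response Tunnel.
Driver B against (Bridge, Avenue): payoffs 0, 7 → best response Backroad.
Driver C against (Avenue, Tunnel): payoffs 1, 8 → best response Avenue.
Driver C against (Avenue, Backroad): payoffs 5, 7 → best response Avenue.
Driver C against (Bridge, Tunnel): payoffs 4, 7 → best response Avenue.
Driver C against (Bridge, Backroad): payoffs 6, 3 → best response Highway.
No profile is a mutual best response for all players.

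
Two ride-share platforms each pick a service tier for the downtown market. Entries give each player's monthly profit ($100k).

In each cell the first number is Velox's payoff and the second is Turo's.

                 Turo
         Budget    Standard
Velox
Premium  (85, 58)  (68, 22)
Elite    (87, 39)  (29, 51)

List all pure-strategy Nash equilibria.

Velox against Budget: payoffs 85, 87 → best response Elite.
Velox against Standard: payoffs 68, 29 → best response Premium.
Turo against Premium: payoffs 58, 22 → best response Budget.
Turo against Elite: payoffs 39, 51 → best response Standard.
No profile is a mutual best response for all players.

No pure-strategy Nash equilibrium.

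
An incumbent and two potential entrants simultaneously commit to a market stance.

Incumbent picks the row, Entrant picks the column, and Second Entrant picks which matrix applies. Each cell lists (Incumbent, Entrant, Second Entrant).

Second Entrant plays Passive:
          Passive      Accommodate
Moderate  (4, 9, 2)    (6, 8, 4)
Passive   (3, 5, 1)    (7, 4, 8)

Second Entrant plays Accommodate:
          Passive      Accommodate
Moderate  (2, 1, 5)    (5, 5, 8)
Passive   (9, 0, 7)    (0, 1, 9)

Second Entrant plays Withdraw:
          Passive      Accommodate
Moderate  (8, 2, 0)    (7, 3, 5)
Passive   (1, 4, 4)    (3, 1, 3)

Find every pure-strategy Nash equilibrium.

Incumbent against (Passive, Passive): payoffs 4, 3 → best response Moderate.
Incumbent against (Passive, Accommodate): payoffs 2, 9 → best response Passive.
Incumbent against (Passive, Withdraw): payoffs 8, 1 → best response Moderate.
Incumbent against (Accommodate, Passive): payoffs 6, 7 → best response Passive.
Incumbent against (Accommodate, Accommodate): payoffs 5, 0 → best response Moderate.
Incumbent against (Accommodate, Withdraw): payoffs 7, 3 → best response Moderate.
Entrant against (Moderate, Passive): payoffs 9, 8 → best response Passive.
Entrant against (Moderate, Accommodate): payoffs 1, 5 → best response Accommodate.
Entrant against (Moderate, Withdraw): payoffs 2, 3 → best response Accommodate.
Entrant against (Passive, Passive): payoffs 5, 4 → best response Passive.
Entrant against (Passive, Accommodate): payoffs 0, 1 → best response Accommodate.
Entrant against (Passive, Withdraw): payoffs 4, 1 → best response Passive.
Second Entrant against (Moderate, Passive): payoffs 2, 5, 0 → best response Accommodate.
Second Entrant against (Moderate, Accommodate): payoffs 4, 8, 5 → best response Accommodate.
Second Entrant against (Passive, Passive): payoffs 1, 7, 4 → best response Accommodate.
Second Entrant against (Passive, Accommodate): payoffs 8, 9, 3 → best response Accommodate.
Mutual best responses: (Moderate, Accommodate, Accommodate).

(Moderate, Accommodate, Accommodate)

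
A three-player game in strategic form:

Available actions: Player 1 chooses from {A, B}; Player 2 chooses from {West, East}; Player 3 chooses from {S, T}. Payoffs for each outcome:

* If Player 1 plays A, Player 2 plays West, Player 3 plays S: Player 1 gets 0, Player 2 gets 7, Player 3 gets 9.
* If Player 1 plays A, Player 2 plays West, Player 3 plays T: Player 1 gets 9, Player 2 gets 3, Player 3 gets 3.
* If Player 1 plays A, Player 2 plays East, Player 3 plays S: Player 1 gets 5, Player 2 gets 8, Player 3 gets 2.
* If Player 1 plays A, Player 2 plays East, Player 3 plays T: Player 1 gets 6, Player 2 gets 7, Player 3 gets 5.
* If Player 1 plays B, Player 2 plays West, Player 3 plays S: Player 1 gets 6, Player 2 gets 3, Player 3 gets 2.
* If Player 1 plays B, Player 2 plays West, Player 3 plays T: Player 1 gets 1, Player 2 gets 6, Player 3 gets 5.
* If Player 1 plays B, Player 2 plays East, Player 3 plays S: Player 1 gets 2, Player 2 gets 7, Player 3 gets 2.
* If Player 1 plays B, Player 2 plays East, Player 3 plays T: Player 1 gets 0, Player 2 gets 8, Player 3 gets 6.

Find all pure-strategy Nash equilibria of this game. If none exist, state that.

(A, West, S): Player 1 can switch to B (0 → 6). Not NE.
(A, West, T): Player 2 can switch to East (3 → 7). Not NE.
(A, East, S): Player 3 can switch to T (2 → 5). Not NE.
(A, East, T): Player 1 gets 6, best alternative 0; Player 2 gets 7, best alternative 3; Player 3 gets 5, best alternative 2. No profitable deviation — NE.
(B, West, S): Player 2 can switch to East (3 → 7). Not NE.
(B, West, T): Player 1 can switch to A (1 → 9). Not NE.
(B, East, S): Player 1 can switch to A (2 → 5). Not NE.
(B, East, T): Player 1 can switch to A (0 → 6). Not NE.

(A, East, T)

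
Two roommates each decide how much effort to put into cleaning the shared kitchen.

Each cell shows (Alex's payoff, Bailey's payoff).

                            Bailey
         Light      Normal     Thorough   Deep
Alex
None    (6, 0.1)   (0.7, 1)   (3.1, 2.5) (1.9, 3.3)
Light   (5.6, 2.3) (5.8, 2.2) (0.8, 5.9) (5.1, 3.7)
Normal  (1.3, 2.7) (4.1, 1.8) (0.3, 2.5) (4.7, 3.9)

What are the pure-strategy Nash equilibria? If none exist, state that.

This game has no pure Nash equilibrium.

For each player, find the best response to each opponent profile; mutual best responses are the pure NE.
Alex against Light: payoffs 6, 5.6, 1.3 → best response None.
Alex against Normal: payoffs 0.7, 5.8, 4.1 → best response Light.
Alex against Thorough: payoffs 3.1, 0.8, 0.3 → best response None.
Alex against Deep: payoffs 1.9, 5.1, 4.7 → best response Light.
Bailey against None: payoffs 0.1, 1, 2.5, 3.3 → best response Deep.
Bailey against Light: payoffs 2.3, 2.2, 5.9, 3.7 → best response Thorough.
Bailey against Normal: payoffs 2.7, 1.8, 2.5, 3.9 → best response Deep.
No profile is a mutual best response for all players.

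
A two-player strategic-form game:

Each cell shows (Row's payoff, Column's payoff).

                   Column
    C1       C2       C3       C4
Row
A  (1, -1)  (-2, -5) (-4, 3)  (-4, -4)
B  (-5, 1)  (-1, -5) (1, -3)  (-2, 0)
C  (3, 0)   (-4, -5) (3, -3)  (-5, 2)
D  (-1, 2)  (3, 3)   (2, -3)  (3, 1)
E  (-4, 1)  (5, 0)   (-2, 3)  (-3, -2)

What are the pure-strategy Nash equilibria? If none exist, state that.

For each strategy profile, look for a profitable unilateral deviation.
(A, C1): Row can switch to C (1 → 3). Not NE.
(A, C2): Row can switch to B (-2 → -1). Not NE.
(A, C3): Row can switch to B (-4 → 1). Not NE.
(A, C4): Row can switch to B (-4 → -2). Not NE.
(B, C1): Row can switch to A (-5 → 1). Not NE.
(B, C2): Row can switch to D (-1 → 3). Not NE.
(B, C3): Row can switch to C (1 → 3). Not NE.
(B, C4): Row can switch to D (-2 → 3). Not NE.
(C, C1): Column can switch to C4 (0 → 2). Not NE.
(C, C2): Row can switch to A (-4 → -2). Not NE.
(The remaining 10 profiles each have a profitable deviation by the same check.)

There is no pure-strategy Nash equilibrium.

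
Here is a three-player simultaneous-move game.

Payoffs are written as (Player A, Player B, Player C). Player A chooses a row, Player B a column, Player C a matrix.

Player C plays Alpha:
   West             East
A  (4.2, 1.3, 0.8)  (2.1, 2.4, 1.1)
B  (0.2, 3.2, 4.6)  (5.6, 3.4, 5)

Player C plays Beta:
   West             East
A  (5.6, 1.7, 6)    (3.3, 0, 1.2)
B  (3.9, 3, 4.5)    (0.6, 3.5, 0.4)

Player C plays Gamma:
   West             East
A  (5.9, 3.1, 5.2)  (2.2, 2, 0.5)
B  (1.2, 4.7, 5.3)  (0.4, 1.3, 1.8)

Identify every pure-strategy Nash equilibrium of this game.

(A, West, Alpha): Player B can switch to East (1.3 → 2.4). Not NE.
(A, West, Beta): Player A gets 5.6, best alternative 3.9; Player B gets 1.7, best alternative 0; Player C gets 6, best alternative 5.2. No profitable deviation — NE.
(A, West, Gamma): Player C can switch to Beta (5.2 → 6). Not NE.
(A, East, Alpha): Player A can switch to B (2.1 → 5.6). Not NE.
(A, East, Beta): Player B can switch to West (0 → 1.7). Not NE.
(A, East, Gamma): Player B can switch to West (2 → 3.1). Not NE.
(B, West, Alpha): Player A can switch to A (0.2 → 4.2). Not NE.
(B, West, Beta): Player A can switch to A (3.9 → 5.6). Not NE.
(B, West, Gamma): Player A can switch to A (1.2 → 5.9). Not NE.
(B, East, Alpha): Player A gets 5.6, best alternative 2.1; Player B gets 3.4, best alternative 3.2; Player C gets 5, best alternative 1.8. No profitable deviation — NE.
(The remaining 2 profiles each have a profitable deviation by the same check.)

(A, West, Beta); (B, East, Alpha)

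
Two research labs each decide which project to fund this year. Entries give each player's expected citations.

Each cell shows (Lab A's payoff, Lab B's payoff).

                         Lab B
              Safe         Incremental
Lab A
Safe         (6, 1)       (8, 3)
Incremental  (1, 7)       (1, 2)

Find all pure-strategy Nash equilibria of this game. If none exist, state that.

Pure NE: (Safe, Incremental)

Lab A against Safe: payoffs 6, 1 → best response Safe.
Lab A against Incremental: payoffs 8, 1 → best response Safe.
Lab B against Safe: payoffs 1, 3 → best response Incremental.
Lab B against Incremental: payoffs 7, 2 → best response Safe.
Mutual best responses: (Safe, Incremental).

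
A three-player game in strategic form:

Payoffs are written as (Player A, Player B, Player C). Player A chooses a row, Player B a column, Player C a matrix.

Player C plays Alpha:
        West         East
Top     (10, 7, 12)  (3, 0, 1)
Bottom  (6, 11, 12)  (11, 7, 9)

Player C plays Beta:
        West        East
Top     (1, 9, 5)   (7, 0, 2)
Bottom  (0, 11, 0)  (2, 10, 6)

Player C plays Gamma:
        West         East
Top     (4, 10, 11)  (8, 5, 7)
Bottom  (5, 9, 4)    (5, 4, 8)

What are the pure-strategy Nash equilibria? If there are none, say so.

(Top, West, Alpha)

For each strategy profile, look for a profitable unilateral deviation.
(Top, West, Alpha): Player A gets 10, best alternative 6; Player B gets 7, best alternative 0; Player C gets 12, best alternative 11. No profitable deviation — NE.
(Top, West, Beta): Player C can switch to Alpha (5 → 12). Not NE.
(Top, West, Gamma): Player A can switch to Bottom (4 → 5). Not NE.
(Top, East, Alpha): Player A can switch to Bottom (3 → 11). Not NE.
(Top, East, Beta): Player B can switch to West (0 → 9). Not NE.
(Top, East, Gamma): Player B can switch to West (5 → 10). Not NE.
(Bottom, West, Alpha): Player A can switch to Top (6 → 10). Not NE.
(Bottom, West, Beta): Player A can switch to Top (0 → 1). Not NE.
(Bottom, West, Gamma): Player C can switch to Alpha (4 → 12). Not NE.
(Bottom, East, Alpha): Player B can switch to West (7 → 11). Not NE.
(Bottom, East, Beta): Player A can switch to Top (2 → 7). Not NE.
(Bottom, East, Gamma): Player A can switch to Top (5 → 8). Not NE.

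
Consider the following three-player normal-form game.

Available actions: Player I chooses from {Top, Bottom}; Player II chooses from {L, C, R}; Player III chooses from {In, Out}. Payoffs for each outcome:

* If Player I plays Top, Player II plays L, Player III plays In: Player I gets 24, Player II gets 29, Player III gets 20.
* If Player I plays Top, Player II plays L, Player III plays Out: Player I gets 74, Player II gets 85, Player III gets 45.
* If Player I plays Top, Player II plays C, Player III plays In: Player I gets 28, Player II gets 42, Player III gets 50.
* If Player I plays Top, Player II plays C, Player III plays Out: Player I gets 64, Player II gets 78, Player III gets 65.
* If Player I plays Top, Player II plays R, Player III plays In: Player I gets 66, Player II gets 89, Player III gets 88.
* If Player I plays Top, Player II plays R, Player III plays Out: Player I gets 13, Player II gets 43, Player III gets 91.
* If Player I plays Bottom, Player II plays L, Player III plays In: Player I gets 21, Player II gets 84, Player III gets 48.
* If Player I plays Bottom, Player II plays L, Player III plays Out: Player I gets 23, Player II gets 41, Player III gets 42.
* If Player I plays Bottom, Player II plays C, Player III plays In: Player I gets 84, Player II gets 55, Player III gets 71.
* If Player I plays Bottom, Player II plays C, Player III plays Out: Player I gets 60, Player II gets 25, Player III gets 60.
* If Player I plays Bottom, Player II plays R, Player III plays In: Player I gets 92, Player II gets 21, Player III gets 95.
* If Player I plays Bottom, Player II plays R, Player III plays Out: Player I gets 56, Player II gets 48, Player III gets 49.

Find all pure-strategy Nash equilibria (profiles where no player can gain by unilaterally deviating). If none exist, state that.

Mark each player's best response to every combination of opponents' strategies; a profile where every player is best-responding is a pure Nash equilibrium.
Player I against (L, In): payoffs 24, 21 → best response Top.
Player I against (L, Out): payoffs 74, 23 → best response Top.
Player I against (C, In): payoffs 28, 84 → best response Bottom.
Player I against (C, Out): payoffs 64, 60 → best response Top.
Player I against (R, In): payoffs 66, 92 → best response Bottom.
Player I against (R, Out): payoffs 13, 56 → best response Bottom.
Player II against (Top, In): payoffs 29, 42, 89 → best response R.
Player II against (Top, Out): payoffs 85, 78, 43 → best response L.
Player II against (Bottom, In): payoffs 84, 55, 21 → best response L.
Player II against (Bottom, Out): payoffs 41, 25, 48 → best response R.
Player III against (Top, L): payoffs 20, 45 → best response Out.
Player III against (Top, C): payoffs 50, 65 → best response Out.
Player III against (Top, R): payoffs 88, 91 → best response Out.
Player III against (Bottom, L): payoffs 48, 42 → best response In.
Player III against (Bottom, C): payoffs 71, 60 → best response In.
Player III against (Bottom, R): payoffs 95, 49 → best response In.
Mutual best responses: (Top, L, Out).

Pure NE: (Top, L, Out)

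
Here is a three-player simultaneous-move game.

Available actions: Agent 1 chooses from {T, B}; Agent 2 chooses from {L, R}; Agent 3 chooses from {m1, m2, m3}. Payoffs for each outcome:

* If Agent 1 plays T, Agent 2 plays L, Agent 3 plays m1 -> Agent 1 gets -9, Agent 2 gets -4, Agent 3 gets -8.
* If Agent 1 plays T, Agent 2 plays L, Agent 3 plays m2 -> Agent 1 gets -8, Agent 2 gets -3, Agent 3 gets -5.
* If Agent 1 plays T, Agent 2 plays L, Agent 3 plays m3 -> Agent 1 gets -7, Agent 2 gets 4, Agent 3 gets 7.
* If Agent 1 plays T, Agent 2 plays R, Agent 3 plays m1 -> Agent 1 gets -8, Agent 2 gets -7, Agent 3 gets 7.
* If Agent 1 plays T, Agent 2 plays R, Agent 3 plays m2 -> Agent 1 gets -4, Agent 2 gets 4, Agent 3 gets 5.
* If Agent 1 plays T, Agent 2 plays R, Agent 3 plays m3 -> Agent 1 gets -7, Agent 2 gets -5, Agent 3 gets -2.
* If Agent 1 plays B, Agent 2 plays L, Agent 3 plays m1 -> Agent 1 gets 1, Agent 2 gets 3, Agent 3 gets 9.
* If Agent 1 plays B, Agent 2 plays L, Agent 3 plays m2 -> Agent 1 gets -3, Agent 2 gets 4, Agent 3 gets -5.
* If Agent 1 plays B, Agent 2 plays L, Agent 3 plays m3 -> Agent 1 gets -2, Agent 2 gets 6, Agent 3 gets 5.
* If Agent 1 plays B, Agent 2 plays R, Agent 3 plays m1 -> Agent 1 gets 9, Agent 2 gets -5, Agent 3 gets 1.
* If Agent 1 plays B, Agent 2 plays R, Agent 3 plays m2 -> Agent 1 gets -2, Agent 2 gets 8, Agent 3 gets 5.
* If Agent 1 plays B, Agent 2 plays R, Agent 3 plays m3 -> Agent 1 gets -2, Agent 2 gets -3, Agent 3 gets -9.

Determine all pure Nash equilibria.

(T, L, m1): Agent 1 can switch to B (-9 → 1). Not NE.
(T, L, m2): Agent 1 can switch to B (-8 → -3). Not NE.
(T, L, m3): Agent 1 can switch to B (-7 → -2). Not NE.
(T, R, m1): Agent 1 can switch to B (-8 → 9). Not NE.
(T, R, m2): Agent 1 can switch to B (-4 → -2). Not NE.
(T, R, m3): Agent 1 can switch to B (-7 → -2). Not NE.
(B, L, m1): Agent 1 gets 1, best alternative -9; Agent 2 gets 3, best alternative -5; Agent 3 gets 9, best alternative 5. No profitable deviation — NE.
(B, L, m2): Agent 2 can switch to R (4 → 8). Not NE.
(B, L, m3): Agent 3 can switch to m1 (5 → 9). Not NE.
(B, R, m2): Agent 1 gets -2, best alternative -4; Agent 2 gets 8, best alternative 4; Agent 3 gets 5, best alternative 1. No profitable deviation — NE.
(The remaining 2 profiles each have a profitable deviation by the same check.)

Pure-strategy Nash equilibria: (B, L, m1) and (B, R, m2)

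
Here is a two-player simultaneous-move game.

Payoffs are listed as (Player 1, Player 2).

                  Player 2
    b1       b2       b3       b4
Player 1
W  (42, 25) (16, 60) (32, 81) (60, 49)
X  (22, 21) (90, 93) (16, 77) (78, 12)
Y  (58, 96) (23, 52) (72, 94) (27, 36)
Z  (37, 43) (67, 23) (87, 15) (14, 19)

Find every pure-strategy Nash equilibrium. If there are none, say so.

(W, b1): Player 1 can switch to Y (42 → 58). Not NE.
(W, b2): Player 1 can switch to X (16 → 90). Not NE.
(W, b3): Player 1 can switch to Y (32 → 72). Not NE.
(W, b4): Player 1 can switch to X (60 → 78). Not NE.
(X, b1): Player 1 can switch to W (22 → 42). Not NE.
(X, b2): Player 1 gets 90, best alternative 67; Player 2 gets 93, best alternative 77. No profitable deviation — NE.
(X, b3): Player 1 can switch to W (16 → 32). Not NE.
(X, b4): Player 2 can switch to b1 (12 → 21). Not NE.
(Y, b1): Player 1 gets 58, best alternative 42; Player 2 gets 96, best alternative 94. No profitable deviation — NE.
(Y, b2): Player 1 can switch to X (23 → 90). Not NE.
(Y, b3): Player 1 can switch to Z (72 → 87). Not NE.
(Y, b4): Player 1 can switch to W (27 → 60). Not NE.
(Z, b1): Player 1 can switch to W (37 → 42). Not NE.
(Z, b2): Player 1 can switch to X (67 → 90). Not NE.
(The remaining 2 profiles each have a profitable deviation by the same check.)

The pure Nash equilibria are (X, b2) and (Y, b1).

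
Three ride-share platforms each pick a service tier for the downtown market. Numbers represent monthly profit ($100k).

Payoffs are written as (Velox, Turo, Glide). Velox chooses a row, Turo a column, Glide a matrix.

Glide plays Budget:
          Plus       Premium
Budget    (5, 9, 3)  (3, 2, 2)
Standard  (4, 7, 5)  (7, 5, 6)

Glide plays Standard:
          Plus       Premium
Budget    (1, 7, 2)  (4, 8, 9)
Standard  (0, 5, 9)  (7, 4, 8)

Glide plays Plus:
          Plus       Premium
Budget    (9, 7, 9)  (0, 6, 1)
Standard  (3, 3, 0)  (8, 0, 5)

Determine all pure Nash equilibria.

(Budget, Plus, Budget): Glide can switch to Plus (3 → 9). Not NE.
(Budget, Plus, Standard): Turo can switch to Premium (7 → 8). Not NE.
(Budget, Plus, Plus): Velox gets 9, best alternative 3; Turo gets 7, best alternative 6; Glide gets 9, best alternative 3. No profitable deviation — NE.
(Budget, Premium, Budget): Velox can switch to Standard (3 → 7). Not NE.
(Budget, Premium, Standard): Velox can switch to Standard (4 → 7). Not NE.
(Budget, Premium, Plus): Velox can switch to Standard (0 → 8). Not NE.
(Standard, Plus, Budget): Velox can switch to Budget (4 → 5). Not NE.
(Standard, Plus, Standard): Velox can switch to Budget (0 → 1). Not NE.
(Standard, Plus, Plus): Velox can switch to Budget (3 → 9). Not NE.
(Standard, Premium, Budget): Turo can switch to Plus (5 → 7). Not NE.
(Standard, Premium, Standard): Turo can switch to Plus (4 → 5). Not NE.
(Standard, Premium, Plus): Turo can switch to Plus (0 → 3). Not NE.

Pure NE: (Budget, Plus, Plus)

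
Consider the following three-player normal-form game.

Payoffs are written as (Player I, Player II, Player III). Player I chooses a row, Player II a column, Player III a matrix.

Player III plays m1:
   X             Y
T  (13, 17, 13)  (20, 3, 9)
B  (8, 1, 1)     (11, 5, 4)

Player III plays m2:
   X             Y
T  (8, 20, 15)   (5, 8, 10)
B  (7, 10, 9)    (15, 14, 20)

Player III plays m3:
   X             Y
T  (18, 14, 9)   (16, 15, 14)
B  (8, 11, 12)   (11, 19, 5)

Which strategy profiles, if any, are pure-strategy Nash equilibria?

Player I against (X, m1): payoffs 13, 8 → best response T.
Player I against (X, m2): payoffs 8, 7 → best response T.
Player I against (X, m3): payoffs 18, 8 → best response T.
Player I against (Y, m1): payoffs 20, 11 → best response T.
Player I against (Y, m2): payoffs 5, 15 → best response B.
Player I against (Y, m3): payoffs 16, 11 → best response T.
Player II against (T, m1): payoffs 17, 3 → best response X.
Player II against (T, m2): payoffs 20, 8 → best response X.
Player II against (T, m3): payoffs 14, 15 → best response Y.
Player II against (B, m1): payoffs 1, 5 → best response Y.
Player II against (B, m2): payoffs 10, 14 → best response Y.
Player II against (B, m3): payoffs 11, 19 → best response Y.
Player III against (T, X): payoffs 13, 15, 9 → best response m2.
Player III against (T, Y): payoffs 9, 10, 14 → best response m3.
Player III against (B, X): payoffs 1, 9, 12 → best response m3.
Player III against (B, Y): payoffs 4, 20, 5 → best response m2.
Mutual best responses: (T, X, m2); (T, Y, m3); (B, Y, m2).

The pure Nash equilibria are (T, X, m2), (T, Y, m3), (B, Y, m2).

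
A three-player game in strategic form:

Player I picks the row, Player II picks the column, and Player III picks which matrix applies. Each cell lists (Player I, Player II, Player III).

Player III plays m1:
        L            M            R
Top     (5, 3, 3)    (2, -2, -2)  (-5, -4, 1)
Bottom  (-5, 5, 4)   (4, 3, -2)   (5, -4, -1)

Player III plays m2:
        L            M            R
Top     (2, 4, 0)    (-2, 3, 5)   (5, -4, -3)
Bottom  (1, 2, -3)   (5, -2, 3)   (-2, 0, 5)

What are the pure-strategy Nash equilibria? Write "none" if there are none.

The unique pure-strategy Nash equilibrium is (Top, L, m1).

Player I against (L, m1): payoffs 5, -5 → best response Top.
Player I against (L, m2): payoffs 2, 1 → best response Top.
Player I against (M, m1): payoffs 2, 4 → best response Bottom.
Player I against (M, m2): payoffs -2, 5 → best response Bottom.
Player I against (R, m1): payoffs -5, 5 → best response Bottom.
Player I against (R, m2): payoffs 5, -2 → best response Top.
Player II against (Top, m1): payoffs 3, -2, -4 → best response L.
Player II against (Top, m2): payoffs 4, 3, -4 → best response L.
Player II against (Bottom, m1): payoffs 5, 3, -4 → best response L.
Player II against (Bottom, m2): payoffs 2, -2, 0 → best response L.
Player III against (Top, L): payoffs 3, 0 → best response m1.
Player III against (Top, M): payoffs -2, 5 → best response m2.
Player III against (Top, R): payoffs 1, -3 → best response m1.
Player III against (Bottom, L): payoffs 4, -3 → best response m1.
Player III against (Bottom, M): payoffs -2, 3 → best response m2.
Player III against (Bottom, R): payoffs -1, 5 → best response m2.
Mutual best responses: (Top, L, m1).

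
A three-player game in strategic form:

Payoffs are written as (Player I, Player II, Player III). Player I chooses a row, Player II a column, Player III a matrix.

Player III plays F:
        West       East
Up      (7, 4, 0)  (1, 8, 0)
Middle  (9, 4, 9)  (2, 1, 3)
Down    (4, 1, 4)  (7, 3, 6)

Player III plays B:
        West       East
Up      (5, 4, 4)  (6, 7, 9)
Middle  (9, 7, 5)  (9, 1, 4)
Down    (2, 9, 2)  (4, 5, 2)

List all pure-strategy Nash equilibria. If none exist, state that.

(Middle, West, F), (Down, East, F)

Player I against (West, F): payoffs 7, 9, 4 → best response Middle.
Player I against (West, B): payoffs 5, 9, 2 → best response Middle.
Player I against (East, F): payoffs 1, 2, 7 → best response Down.
Player I against (East, B): payoffs 6, 9, 4 → best response Middle.
Player II against (Up, F): payoffs 4, 8 → best response East.
Player II against (Up, B): payoffs 4, 7 → best response East.
Player II against (Middle, F): payoffs 4, 1 → best response West.
Player II against (Middle, B): payoffs 7, 1 → best response West.
Player II against (Down, F): payoffs 1, 3 → best response East.
Player II against (Down, B): payoffs 9, 5 → best response West.
Player III against (Up, West): payoffs 0, 4 → best response B.
Player III against (Up, East): payoffs 0, 9 → best response B.
Player III against (Middle, West): payoffs 9, 5 → best response F.
Player III against (Middle, East): payoffs 3, 4 → best response B.
Player III against (Down, West): payoffs 4, 2 → best response F.
Player III against (Down, East): payoffs 6, 2 → best response F.
Mutual best responses: (Middle, West, F); (Down, East, F).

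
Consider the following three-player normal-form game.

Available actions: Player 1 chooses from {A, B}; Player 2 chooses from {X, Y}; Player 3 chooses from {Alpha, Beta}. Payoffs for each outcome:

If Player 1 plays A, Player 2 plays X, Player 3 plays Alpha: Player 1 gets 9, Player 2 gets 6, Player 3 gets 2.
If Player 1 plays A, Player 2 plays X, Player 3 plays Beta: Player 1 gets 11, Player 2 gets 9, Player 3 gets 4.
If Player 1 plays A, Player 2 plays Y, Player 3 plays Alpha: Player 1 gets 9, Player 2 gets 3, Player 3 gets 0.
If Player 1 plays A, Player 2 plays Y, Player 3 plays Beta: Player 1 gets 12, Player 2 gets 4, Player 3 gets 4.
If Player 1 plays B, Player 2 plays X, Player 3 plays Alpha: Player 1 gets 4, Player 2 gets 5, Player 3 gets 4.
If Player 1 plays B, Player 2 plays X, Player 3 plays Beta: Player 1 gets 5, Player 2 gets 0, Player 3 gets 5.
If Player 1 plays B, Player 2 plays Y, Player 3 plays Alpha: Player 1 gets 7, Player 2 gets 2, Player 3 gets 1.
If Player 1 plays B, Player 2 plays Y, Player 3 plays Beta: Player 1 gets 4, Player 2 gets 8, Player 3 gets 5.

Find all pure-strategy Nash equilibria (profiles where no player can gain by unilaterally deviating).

(A, X, Beta)

Mark each player's best response to every combination of opponents' strategies; a profile where every player is best-responding is a pure Nash equilibrium.
Player 1 against (X, Alpha): payoffs 9, 4 → best response A.
Player 1 against (X, Beta): payoffs 11, 5 → best response A.
Player 1 against (Y, Alpha): payoffs 9, 7 → best response A.
Player 1 against (Y, Beta): payoffs 12, 4 → best response A.
Player 2 against (A, Alpha): payoffs 6, 3 → best response X.
Player 2 against (A, Beta): payoffs 9, 4 → best response X.
Player 2 against (B, Alpha): payoffs 5, 2 → best response X.
Player 2 against (B, Beta): payoffs 0, 8 → best response Y.
Player 3 against (A, X): payoffs 2, 4 → best response Beta.
Player 3 against (A, Y): payoffs 0, 4 → best response Beta.
Player 3 against (B, X): payoffs 4, 5 → best response Beta.
Player 3 against (B, Y): payoffs 1, 5 → best response Beta.
Mutual best responses: (A, X, Beta).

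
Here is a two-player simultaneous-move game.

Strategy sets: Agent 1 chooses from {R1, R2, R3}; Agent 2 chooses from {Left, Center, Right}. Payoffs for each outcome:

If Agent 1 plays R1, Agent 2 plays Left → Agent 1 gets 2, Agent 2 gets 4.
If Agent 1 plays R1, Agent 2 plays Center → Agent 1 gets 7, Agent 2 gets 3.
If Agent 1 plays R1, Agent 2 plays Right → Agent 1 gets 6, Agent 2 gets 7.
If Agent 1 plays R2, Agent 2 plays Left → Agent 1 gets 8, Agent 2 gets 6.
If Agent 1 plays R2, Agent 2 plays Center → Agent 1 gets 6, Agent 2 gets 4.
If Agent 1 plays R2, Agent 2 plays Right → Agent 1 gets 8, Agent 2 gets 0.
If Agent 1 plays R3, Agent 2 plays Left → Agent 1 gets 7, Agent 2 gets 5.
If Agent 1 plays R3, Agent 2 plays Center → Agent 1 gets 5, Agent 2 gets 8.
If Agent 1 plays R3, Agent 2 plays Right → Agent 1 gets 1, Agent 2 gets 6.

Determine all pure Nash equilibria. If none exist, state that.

The unique pure-strategy Nash equilibrium is (R2, Left).

Agent 1 against Left: payoffs 2, 8, 7 → best response R2.
Agent 1 against Center: payoffs 7, 6, 5 → best response R1.
Agent 1 against Right: payoffs 6, 8, 1 → best response R2.
Agent 2 against R1: payoffs 4, 3, 7 → best response Right.
Agent 2 against R2: payoffs 6, 4, 0 → best response Left.
Agent 2 against R3: payoffs 5, 8, 6 → best response Center.
Mutual best responses: (R2, Left).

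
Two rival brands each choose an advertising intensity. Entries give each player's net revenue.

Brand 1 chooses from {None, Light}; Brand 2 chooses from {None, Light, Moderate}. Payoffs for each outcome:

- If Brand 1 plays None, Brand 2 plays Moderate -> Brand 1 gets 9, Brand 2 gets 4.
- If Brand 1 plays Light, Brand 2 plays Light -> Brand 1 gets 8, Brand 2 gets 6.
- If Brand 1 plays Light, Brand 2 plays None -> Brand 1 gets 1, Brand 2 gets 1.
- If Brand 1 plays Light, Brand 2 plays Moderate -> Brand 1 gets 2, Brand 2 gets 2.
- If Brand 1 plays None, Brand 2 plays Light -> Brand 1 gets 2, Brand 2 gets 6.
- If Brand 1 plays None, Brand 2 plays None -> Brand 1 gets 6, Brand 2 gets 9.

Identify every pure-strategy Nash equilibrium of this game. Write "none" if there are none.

The pure Nash equilibria are (None, None); (Light, Light).

For each strategy profile, look for a profitable unilateral deviation.
(None, None): Brand 1 gets 6, best alternative 1; Brand 2 gets 9, best alternative 6. No profitable deviation — NE.
(None, Light): Brand 1 can switch to Light (2 → 8). Not NE.
(None, Moderate): Brand 2 can switch to None (4 → 9). Not NE.
(Light, None): Brand 1 can switch to None (1 → 6). Not NE.
(Light, Light): Brand 1 gets 8, best alternative 2; Brand 2 gets 6, best alternative 2. No profitable deviation — NE.
(Light, Moderate): Brand 1 can switch to None (2 → 9). Not NE.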